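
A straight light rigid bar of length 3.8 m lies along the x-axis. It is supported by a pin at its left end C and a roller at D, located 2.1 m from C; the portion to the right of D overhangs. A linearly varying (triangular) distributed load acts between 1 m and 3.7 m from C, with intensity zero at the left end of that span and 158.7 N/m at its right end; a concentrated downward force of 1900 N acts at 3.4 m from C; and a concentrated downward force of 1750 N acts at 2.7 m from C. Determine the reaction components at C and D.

Resultant of the triangular load: ½ × 158.7 × 2.7 = 214.245 N, acting at 2.8 m from C (one-third of the span from the peak).
ΣM about C: D_y·2.1 − (½·158.7·2.7)·2.8 − 1900·3.4 − 1750·2.7 = 0 → D_y = 11784.886/2.1 = 5611.85 ≈ 5612 N.
ΣF_y = 0: C_y + 5611.85 − ½·158.7·2.7 − 1900 − 1750 = 0 → C_y = -1748 N.
ΣF_x = 0: no horizontal applied forces, so C_x = 0.

C_x = 0, C_y = -1748 N, D_y = 5612 N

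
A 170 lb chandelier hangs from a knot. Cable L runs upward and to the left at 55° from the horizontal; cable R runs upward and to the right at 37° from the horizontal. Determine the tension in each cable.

T_L = 135.9 lb, T_R = 97.57 lb

ΣF_x = 0: −T_L·cos55° + T_R·cos37° = 0 → T_R = 0.718196·T_L.
ΣF_y = 0: T_L·sin55° + T_R·sin37° = 170.
Substitute: T_L·(0.819152 + 0.718196·0.601815) = 170 → T_L = 135.851 ≈ 135.9 lb.
Then T_R = 0.718196 × 135.851 = 97.57 lb.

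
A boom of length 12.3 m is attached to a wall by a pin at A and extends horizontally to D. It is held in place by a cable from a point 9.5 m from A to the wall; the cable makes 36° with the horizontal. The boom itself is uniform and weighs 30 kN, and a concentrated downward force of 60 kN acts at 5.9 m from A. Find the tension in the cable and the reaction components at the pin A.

ΣM about A: T·sin36°·9.5 − 30·6.15 − 60·5.9 = 0 → T = 538.5/(9.5·0.587785) = 96.437 ≈ 96.44 kN.
ΣF_x = 0: A_x − T·cos36° = 0 → A_x = 96.437 × 0.809017 = 78.02 kN.
ΣF_y = 0: A_y + T·sin36° − 30 − 60 = 0 → A_y = 90 − 96.437 × 0.587785 = 33.32 kN.

T = 96.44 kN, A_x = 78.02 kN, A_y = 33.32 kN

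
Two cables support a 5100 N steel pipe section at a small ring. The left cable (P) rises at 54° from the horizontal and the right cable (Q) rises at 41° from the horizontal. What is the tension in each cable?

T_P = 3864 N, T_Q = 3009 N

ΣF_x = 0: −T_P·cos54° + T_Q·cos41° = 0 → T_Q = 0.778823·T_P.
ΣF_y = 0: T_P·sin54° + T_Q·sin41° = 5100.
Substitute: T_P·(0.809017 + 0.778823·0.656059) = 5100 → T_P = 3863.72 ≈ 3864 N.
Then T_Q = 0.778823 × 3863.72 = 3009 N.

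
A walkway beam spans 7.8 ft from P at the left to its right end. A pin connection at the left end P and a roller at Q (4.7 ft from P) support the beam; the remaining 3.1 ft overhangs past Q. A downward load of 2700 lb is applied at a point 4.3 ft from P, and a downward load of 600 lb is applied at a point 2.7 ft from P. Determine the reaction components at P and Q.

P_x = 0, P_y = 485.1 lb, Q_y = 2815 lb

ΣM about P: Q_y·4.7 − 2700·4.3 − 600·2.7 = 0 → Q_y = 13230/4.7 = 2814.89 ≈ 2815 lb.
ΣF_y = 0: P_y + 2814.89 − 2700 − 600 = 0 → P_y = 485.1 lb.
ΣF_x = 0: no horizontal applied forces, so P_x = 0.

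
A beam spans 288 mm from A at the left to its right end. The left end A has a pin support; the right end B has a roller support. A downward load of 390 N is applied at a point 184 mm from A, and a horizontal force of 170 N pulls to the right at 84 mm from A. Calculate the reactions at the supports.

A_x = -170.0 N, A_y = 140.8 N, B_y = 249.2 N

Moments about A: B_y·288 − 390·184 = 0 → B_y = 71760/288 = 249.167 ≈ 249.2 N.
ΣF_y = 0: A_y + 249.167 − 390 = 0 → A_y = 140.8 N.
ΣF_x = 0: A_x + 170 = 0 → A_x = -170.0 N.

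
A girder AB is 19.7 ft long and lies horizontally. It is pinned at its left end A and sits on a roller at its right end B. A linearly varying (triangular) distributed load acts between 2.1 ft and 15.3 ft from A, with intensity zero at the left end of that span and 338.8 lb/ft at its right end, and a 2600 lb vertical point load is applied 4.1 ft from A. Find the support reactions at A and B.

A_x = 0, A_y = 3058 lb, B_y = 1778 lb

Resultant of the triangular load: ½ × 338.8 × 13.2 = 2236.08 lb, acting at 10.9 ft from A (one-third of the span from the peak).
ΣM about A: B_y·19.7 − (½·338.8·13.2)·10.9 − 2600·4.1 = 0 → B_y = 35033.272/19.7 = 1778.34 ≈ 1778 lb.
ΣF_y = 0: A_y + 1778.34 − ½·338.8·13.2 − 2600 = 0 → A_y = 3058 lb.
ΣF_x = 0: no horizontal applied forces, so A_x = 0.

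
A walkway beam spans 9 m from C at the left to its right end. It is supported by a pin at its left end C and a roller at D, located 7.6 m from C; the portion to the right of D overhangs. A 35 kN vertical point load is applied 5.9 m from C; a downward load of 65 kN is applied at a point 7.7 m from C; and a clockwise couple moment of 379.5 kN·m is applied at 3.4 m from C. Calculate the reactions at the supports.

C_x = 0, C_y = -42.96 kN, D_y = 143.0 kN

Moments about C: D_y·7.6 − 35·5.9 − 65·7.7 − 379.5 = 0 → D_y = 1086.5/7.6 = 142.961 ≈ 143.0 kN.
ΣF_y = 0: C_y + 142.961 − 35 − 65 = 0 → C_y = -42.96 kN.
ΣF_x = 0: no horizontal applied forces, so C_x = 0.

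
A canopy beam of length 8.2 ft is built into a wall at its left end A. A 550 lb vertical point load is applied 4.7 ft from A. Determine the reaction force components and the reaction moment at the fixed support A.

ΣF_x = 0: A_x = 0.
ΣF_y = 0: A_y − 550 = 0 → A_y = 550.0 lb.
ΣM about A: M_A − 550·4.7 = 0 → M_A = 2585 lb·ft.

A_x = 0, A_y = 550.0 lb, M_A = 2585 lb·ft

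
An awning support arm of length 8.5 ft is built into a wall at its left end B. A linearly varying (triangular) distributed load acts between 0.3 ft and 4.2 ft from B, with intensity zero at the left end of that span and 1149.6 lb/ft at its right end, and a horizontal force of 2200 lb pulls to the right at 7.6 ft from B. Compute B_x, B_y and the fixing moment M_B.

B_x = -2200 lb, B_y = 2242 lb, M_B = 6501 lb·ft

Resultant of the triangular load: ½ × 1149.6 × 3.9 = 2241.72 lb, acting at 2.9 ft from B (one-third of the span from the peak).
ΣF_x = 0: B_x + 2200 = 0 → B_x = -2200 lb.
ΣF_y = 0: B_y − ½·1149.6·3.9 = 0 → B_y = 2242 lb.
ΣM about B: M_B − (½·1149.6·3.9)·2.9 = 0 → M_B = 6501 lb·ft.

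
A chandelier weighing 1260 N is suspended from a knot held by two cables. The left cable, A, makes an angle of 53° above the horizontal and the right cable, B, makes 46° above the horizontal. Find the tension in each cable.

ΣF_x = 0: −T_A·cos53° + T_B·cos46° = 0 → T_B = 0.866347·T_A.
ΣF_y = 0: T_A·sin53° + T_B·sin46° = 1260.
Substitute: T_A·(0.798636 + 0.866347·0.71934) = 1260 → T_A = 886.179 ≈ 886.2 N.
Then T_B = 0.866347 × 886.179 = 767.7 N.

T_A = 886.2 N, T_B = 767.7 N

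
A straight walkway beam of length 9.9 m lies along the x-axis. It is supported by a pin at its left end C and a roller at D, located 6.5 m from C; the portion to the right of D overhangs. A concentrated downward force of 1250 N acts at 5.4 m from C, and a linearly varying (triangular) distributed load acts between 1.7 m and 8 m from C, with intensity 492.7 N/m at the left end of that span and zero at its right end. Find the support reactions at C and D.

C_x = 0, C_y = 856.2 N, D_y = 1946 N

Resultant of the triangular load: ½ × 492.7 × 6.3 = 1552.005 N, acting at 3.8 m from C (one-third of the span from the peak).
Taking moments about C: D_y·6.5 − 1250·5.4 − (½·492.7·6.3)·3.8 = 0 → D_y = 12647.619/6.5 = 1945.79 ≈ 1946 N.
ΣF_y = 0: C_y + 1945.79 − 1250 − ½·492.7·6.3 = 0 → C_y = 856.2 N.
ΣF_x = 0: no horizontal applied forces, so C_x = 0.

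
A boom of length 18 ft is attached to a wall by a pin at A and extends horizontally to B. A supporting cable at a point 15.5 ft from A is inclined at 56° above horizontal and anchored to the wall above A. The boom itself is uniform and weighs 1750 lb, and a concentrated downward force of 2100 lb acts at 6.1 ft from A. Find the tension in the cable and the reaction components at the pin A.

T = 2223 lb, A_x = 1243 lb, A_y = 2007 lb

ΣM about A: T·sin56°·15.5 − 1750·9 − 2100·6.1 = 0 → T = 28560/(15.5·0.829038) = 2222.55 ≈ 2223 lb.
ΣF_x = 0: A_x − T·cos56° = 0 → A_x = 2222.55 × 0.559193 = 1243 lb.
ΣF_y = 0: A_y + T·sin56° − 1750 − 2100 = 0 → A_y = 3850 − 2222.55 × 0.829038 = 2007 lb.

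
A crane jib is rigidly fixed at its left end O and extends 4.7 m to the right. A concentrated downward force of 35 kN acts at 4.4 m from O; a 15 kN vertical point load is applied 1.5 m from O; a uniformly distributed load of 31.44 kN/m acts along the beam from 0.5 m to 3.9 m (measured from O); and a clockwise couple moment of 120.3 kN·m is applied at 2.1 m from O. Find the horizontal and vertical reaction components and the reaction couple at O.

Resultant of the distributed load: 31.44 × 3.4 = 106.896 kN at 2.2 m from O.
ΣF_x = 0: O_x = 0.
ΣF_y = 0: O_y − 35 − 15 − 31.44·3.4 = 0 → O_y = 156.9 kN.
ΣM about O: M_O − 35·4.4 − 15·1.5 − (31.44·3.4)·2.2 − 120.3 = 0 → M_O = 532.0 kN·m.

O_x = 0, O_y = 156.9 kN, M_O = 532.0 kN·m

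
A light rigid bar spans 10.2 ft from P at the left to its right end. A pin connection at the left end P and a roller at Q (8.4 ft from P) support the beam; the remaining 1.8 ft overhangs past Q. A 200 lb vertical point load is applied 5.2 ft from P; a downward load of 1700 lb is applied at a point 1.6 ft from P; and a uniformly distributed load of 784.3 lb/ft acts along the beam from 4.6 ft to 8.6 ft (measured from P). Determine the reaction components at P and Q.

Resultant of the distributed load: 784.3 × 4 = 3137.2 lb at 6.6 ft from P.
Taking moments about P: Q_y·8.4 − 200·5.2 − 1700·1.6 − (784.3·4)·6.6 = 0 → Q_y = 24465.52/8.4 = 2912.56 ≈ 2913 lb.
ΣF_y = 0: P_y + 2912.56 − 200 − 1700 − 784.3·4 = 0 → P_y = 2125 lb.
ΣF_x = 0: no horizontal applied forces, so P_x = 0.

P_x = 0, P_y = 2125 lb, Q_y = 2913 lb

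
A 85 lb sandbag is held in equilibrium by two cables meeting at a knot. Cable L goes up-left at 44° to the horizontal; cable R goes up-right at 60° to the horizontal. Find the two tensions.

ΣF_x = 0: −T_L·cos44° + T_R·cos60° = 0 → T_R = 1.43868·T_L.
ΣF_y = 0: T_L·sin44° + T_R·sin60° = 85.
Substitute: T_L·(0.694658 + 1.43868·0.866025) = 85 → T_L = 43.8011 ≈ 43.80 lb.
Then T_R = 1.43868 × 43.8011 = 63.02 lb.

T_L = 43.80 lb, T_R = 63.02 lb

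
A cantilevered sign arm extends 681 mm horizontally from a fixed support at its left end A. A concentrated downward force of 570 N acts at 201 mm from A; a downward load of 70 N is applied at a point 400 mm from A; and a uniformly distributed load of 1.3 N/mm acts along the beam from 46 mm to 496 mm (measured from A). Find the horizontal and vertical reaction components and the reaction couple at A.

A_x = 0, A_y = 1225 N, M_A = 301100 N·mm

Resultant of the distributed load: 1.3 × 450 = 585 N at 271 mm from A.
ΣF_x = 0: A_x = 0.
ΣF_y = 0: A_y − 570 − 70 − 1.3·450 = 0 → A_y = 1225 N.
ΣM about A: M_A − 570·201 − 70·400 − (1.3·450)·271 = 0 → M_A = 301100 N·mm.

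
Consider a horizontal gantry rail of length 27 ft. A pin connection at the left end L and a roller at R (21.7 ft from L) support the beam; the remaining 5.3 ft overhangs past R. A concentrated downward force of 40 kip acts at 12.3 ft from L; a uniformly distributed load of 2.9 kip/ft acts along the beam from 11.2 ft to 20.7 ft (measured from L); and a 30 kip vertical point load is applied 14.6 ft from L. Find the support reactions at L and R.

L_x = 0, L_y = 34.44 kip, R_y = 63.11 kip

Resultant of the distributed load: 2.9 × 9.5 = 27.55 kip at 15.95 ft from L.
ΣM about L: R_y·21.7 − 40·12.3 − (2.9·9.5)·15.95 − 30·14.6 = 0 → R_y = 1369.4225/21.7 = 63.107 ≈ 63.11 kip.
ΣF_y = 0: L_y + 63.107 − 40 − 2.9·9.5 − 30 = 0 → L_y = 34.44 kip.
ΣF_x = 0: no horizontal applied forces, so L_x = 0.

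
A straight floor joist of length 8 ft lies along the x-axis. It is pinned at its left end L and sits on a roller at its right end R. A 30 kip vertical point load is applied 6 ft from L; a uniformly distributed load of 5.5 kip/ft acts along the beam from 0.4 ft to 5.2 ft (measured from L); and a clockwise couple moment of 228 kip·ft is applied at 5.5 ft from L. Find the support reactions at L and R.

L_x = 0, L_y = -3.840 kip, R_y = 60.24 kip

Resultant of the distributed load: 5.5 × 4.8 = 26.4 kip at 2.8 ft from L.
Taking moments about L: R_y·8 − 30·6 − (5.5·4.8)·2.8 − 228 = 0 → R_y = 481.92/8 = 60.24 kip.
ΣF_y = 0: L_y + 60.24 − 30 − 5.5·4.8 = 0 → L_y = -3.840 kip.
ΣF_x = 0: no horizontal applied forces, so L_x = 0.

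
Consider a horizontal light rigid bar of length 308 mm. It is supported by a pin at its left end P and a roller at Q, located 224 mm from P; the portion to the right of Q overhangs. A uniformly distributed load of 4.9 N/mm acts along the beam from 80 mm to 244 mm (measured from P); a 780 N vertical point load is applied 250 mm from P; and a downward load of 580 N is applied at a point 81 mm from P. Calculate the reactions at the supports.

P_x = 0, P_y = 502.2 N, Q_y = 1661 N

Resultant of the distributed load: 4.9 × 164 = 803.6 N at 162 mm from P.
Moments about P: Q_y·224 − (4.9·164)·162 − 780·250 − 580·81 = 0 → Q_y = 372163.2/224 = 1661.44 ≈ 1661 N.
ΣF_y = 0: P_y + 1661.44 − 4.9·164 − 780 − 580 = 0 → P_y = 502.2 N.
ΣF_x = 0: no horizontal applied forces, so P_x = 0.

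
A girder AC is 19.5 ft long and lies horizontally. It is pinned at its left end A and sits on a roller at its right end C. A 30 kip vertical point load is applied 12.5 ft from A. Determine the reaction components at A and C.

Taking moments about A: C_y·19.5 − 30·12.5 = 0 → C_y = 375/19.5 = 19.2308 ≈ 19.23 kip.
ΣF_y = 0: A_y + 19.2308 − 30 = 0 → A_y = 10.77 kip.
ΣF_x = 0: no horizontal applied forces, so A_x = 0.

A_x = 0, A_y = 10.77 kip, C_y = 19.23 kip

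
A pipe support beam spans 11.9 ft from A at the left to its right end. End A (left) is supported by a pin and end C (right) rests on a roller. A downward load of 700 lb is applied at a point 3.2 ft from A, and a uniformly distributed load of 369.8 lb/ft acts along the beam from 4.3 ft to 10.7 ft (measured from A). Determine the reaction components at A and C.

Resultant of the distributed load: 369.8 × 6.4 = 2366.72 lb at 7.5 ft from A.
Moments about A: C_y·11.9 − 700·3.2 − (369.8·6.4)·7.5 = 0 → C_y = 19990.4/11.9 = 1679.87 ≈ 1680 lb.
ΣF_y = 0: A_y + 1679.87 − 700 − 369.8·6.4 = 0 → A_y = 1387 lb.
ΣF_x = 0: no horizontal applied forces, so A_x = 0.

A_x = 0, A_y = 1387 lb, C_y = 1680 lb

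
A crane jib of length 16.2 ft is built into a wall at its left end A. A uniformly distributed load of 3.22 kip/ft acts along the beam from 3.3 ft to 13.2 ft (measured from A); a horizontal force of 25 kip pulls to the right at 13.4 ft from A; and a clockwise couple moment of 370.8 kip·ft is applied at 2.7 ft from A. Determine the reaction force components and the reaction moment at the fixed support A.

Resultant of the distributed load: 3.22 × 9.9 = 31.878 kip at 8.25 ft from A.
ΣF_x = 0: A_x + 25 = 0 → A_x = -25.00 kip.
ΣF_y = 0: A_y − 3.22·9.9 = 0 → A_y = 31.88 kip.
ΣM about A: M_A − (3.22·9.9)·8.25 − 370.8 = 0 → M_A = 633.8 kip·ft.

A_x = -25.00 kip, A_y = 31.88 kip, M_A = 633.8 kip·ft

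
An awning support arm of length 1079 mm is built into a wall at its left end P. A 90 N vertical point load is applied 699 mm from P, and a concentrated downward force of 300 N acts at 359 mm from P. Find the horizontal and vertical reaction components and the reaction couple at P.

ΣF_x = 0: P_x = 0.
ΣF_y = 0: P_y − 90 − 300 = 0 → P_y = 390.0 N.
ΣM about P: M_P − 90·699 − 300·359 = 0 → M_P = 170600 N·mm.

P_x = 0, P_y = 390.0 N, M_P = 170600 N·mm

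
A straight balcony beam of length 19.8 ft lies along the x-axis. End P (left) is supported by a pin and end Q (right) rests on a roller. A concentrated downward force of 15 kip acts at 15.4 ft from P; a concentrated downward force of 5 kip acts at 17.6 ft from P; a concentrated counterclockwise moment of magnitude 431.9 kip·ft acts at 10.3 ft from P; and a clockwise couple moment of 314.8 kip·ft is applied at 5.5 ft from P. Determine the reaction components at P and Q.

ΣM about P: Q_y·19.8 − 15·15.4 − 5·17.6 + 431.9 − 314.8 = 0 → Q_y = 201.9/19.8 = 10.197 ≈ 10.20 kip.
ΣF_y = 0: P_y + 10.197 − 15 − 5 = 0 → P_y = 9.803 kip.
ΣF_x = 0: no horizontal applied forces, so P_x = 0.

P_x = 0, P_y = 9.803 kip, Q_y = 10.20 kip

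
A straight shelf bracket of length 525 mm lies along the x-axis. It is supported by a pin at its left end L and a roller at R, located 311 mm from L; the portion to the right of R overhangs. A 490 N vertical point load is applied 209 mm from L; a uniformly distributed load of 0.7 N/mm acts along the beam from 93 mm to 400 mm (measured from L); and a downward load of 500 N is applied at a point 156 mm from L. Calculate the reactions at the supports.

L_x = 0, L_y = 454.5 N, R_y = 750.4 N

Resultant of the distributed load: 0.7 × 307 = 214.9 N at 246.5 mm from L.
ΣM about L: R_y·311 − 490·209 − (0.7·307)·246.5 − 500·156 = 0 → R_y = 233382.85/311 = 750.427 ≈ 750.4 N.
ΣF_y = 0: L_y + 750.427 − 490 − 0.7·307 − 500 = 0 → L_y = 454.5 N.
ΣF_x = 0: no horizontal applied forces, so L_x = 0.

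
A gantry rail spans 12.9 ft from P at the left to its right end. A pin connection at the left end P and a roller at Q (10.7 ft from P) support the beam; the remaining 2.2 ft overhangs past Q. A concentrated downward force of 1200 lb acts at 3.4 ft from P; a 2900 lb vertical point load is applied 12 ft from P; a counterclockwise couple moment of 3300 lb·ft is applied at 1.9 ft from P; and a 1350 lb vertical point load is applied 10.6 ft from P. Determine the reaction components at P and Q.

Taking moments about P: Q_y·10.7 − 1200·3.4 − 2900·12 + 3300 − 1350·10.6 = 0 → Q_y = 49890/10.7 = 4662.62 ≈ 4663 lb.
ΣF_y = 0: P_y + 4662.62 − 1200 − 2900 − 1350 = 0 → P_y = 787.4 lb.
ΣF_x = 0: no horizontal applied forces, so P_x = 0.

P_x = 0, P_y = 787.4 lb, Q_y = 4663 lb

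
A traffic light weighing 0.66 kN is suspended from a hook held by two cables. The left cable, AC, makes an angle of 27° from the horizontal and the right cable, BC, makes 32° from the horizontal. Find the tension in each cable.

T_AC = 0.6530 kN, T_BC = 0.6861 kN

ΣF_x = 0: −T_AC·cos27° + T_BC·cos32° = 0 → T_BC = 1.05066·T_AC.
ΣF_y = 0: T_AC·sin27° + T_BC·sin32° = 0.66.
Substitute: T_AC·(0.45399 + 1.05066·0.529919) = 0.66 → T_AC = 0.652977 ≈ 0.6530 kN.
Then T_BC = 1.05066 × 0.652977 = 0.6861 kN.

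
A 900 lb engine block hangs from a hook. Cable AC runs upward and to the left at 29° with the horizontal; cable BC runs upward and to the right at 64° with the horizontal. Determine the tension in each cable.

ΣF_x = 0: −T_AC·cos29° + T_BC·cos64° = 0 → T_BC = 1.99516·T_AC.
ΣF_y = 0: T_AC·sin29° + T_BC·sin64° = 900.
Substitute: T_AC·(0.48481 + 1.99516·0.898794) = 900 → T_AC = 395.075 ≈ 395.1 lb.
Then T_BC = 1.99516 × 395.075 = 788.2 lb.

T_AC = 395.1 lb, T_BC = 788.2 lb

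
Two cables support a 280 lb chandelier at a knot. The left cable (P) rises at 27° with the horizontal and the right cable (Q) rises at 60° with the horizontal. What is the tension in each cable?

ΣF_x = 0: −T_P·cos27° + T_Q·cos60° = 0 → T_Q = 1.78201·T_P.
ΣF_y = 0: T_P·sin27° + T_Q·sin60° = 280.
Substitute: T_P·(0.45399 + 1.78201·0.866025) = 280 → T_P = 140.192 ≈ 140.2 lb.
Then T_Q = 1.78201 × 140.192 = 249.8 lb.

T_P = 140.2 lb, T_Q = 249.8 lb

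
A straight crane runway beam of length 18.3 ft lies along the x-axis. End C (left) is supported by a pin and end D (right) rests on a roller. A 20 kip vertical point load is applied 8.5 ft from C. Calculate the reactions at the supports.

Moments about C: D_y·18.3 − 20·8.5 = 0 → D_y = 170/18.3 = 9.28962 ≈ 9.290 kip.
ΣF_y = 0: C_y + 9.28962 − 20 = 0 → C_y = 10.71 kip.
ΣF_x = 0: no horizontal applied forces, so C_x = 0.

C_x = 0, C_y = 10.71 kip, D_y = 9.290 kip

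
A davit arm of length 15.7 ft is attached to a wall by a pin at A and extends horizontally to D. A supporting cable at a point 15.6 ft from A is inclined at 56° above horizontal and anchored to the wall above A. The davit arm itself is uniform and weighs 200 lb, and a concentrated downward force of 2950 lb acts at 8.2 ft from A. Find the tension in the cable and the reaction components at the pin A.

ΣM about A: T·sin56°·15.6 − 200·7.85 − 2950·8.2 = 0 → T = 25760/(15.6·0.829038) = 1991.81 ≈ 1992 lb.
ΣF_x = 0: A_x − T·cos56° = 0 → A_x = 1991.81 × 0.559193 = 1114 lb.
ΣF_y = 0: A_y + T·sin56° − 200 − 2950 = 0 → A_y = 3150 − 1991.81 × 0.829038 = 1499 lb.

T = 1992 lb, A_x = 1114 lb, A_y = 1499 lb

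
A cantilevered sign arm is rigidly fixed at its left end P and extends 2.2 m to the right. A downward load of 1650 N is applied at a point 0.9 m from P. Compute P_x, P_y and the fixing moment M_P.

P_x = 0, P_y = 1650 N, M_P = 1485 N·m

ΣF_x = 0: P_x = 0.
ΣF_y = 0: P_y − 1650 = 0 → P_y = 1650 N.
ΣM about P: M_P − 1650·0.9 = 0 → M_P = 1485 N·m.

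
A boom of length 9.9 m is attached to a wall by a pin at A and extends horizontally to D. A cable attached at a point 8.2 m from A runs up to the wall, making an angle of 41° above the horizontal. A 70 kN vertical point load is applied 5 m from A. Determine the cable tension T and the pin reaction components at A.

T = 65.06 kN, A_x = 49.10 kN, A_y = 27.32 kN

ΣM about A: T·sin41°·8.2 − 70·5 = 0 → T = 350/(8.2·0.656059) = 65.0596 ≈ 65.06 kN.
ΣF_x = 0: A_x − T·cos41° = 0 → A_x = 65.0596 × 0.75471 = 49.10 kN.
ΣF_y = 0: A_y + T·sin41° − 70 = 0 → A_y = 70 − 65.0596 × 0.656059 = 27.32 kN.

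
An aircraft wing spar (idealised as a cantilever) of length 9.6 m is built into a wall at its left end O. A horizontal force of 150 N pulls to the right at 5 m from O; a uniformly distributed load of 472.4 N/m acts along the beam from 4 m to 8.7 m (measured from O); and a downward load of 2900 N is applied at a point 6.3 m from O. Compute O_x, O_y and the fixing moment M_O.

Resultant of the distributed load: 472.4 × 4.7 = 2220.28 N at 6.35 m from O.
ΣF_x = 0: O_x + 150 = 0 → O_x = -150.0 N.
ΣF_y = 0: O_y − 472.4·4.7 − 2900 = 0 → O_y = 5120 N.
ΣM about O: M_O − (472.4·4.7)·6.35 − 2900·6.3 = 0 → M_O = 32370 N·m.

O_x = -150.0 N, O_y = 5120 N, M_O = 32370 N·m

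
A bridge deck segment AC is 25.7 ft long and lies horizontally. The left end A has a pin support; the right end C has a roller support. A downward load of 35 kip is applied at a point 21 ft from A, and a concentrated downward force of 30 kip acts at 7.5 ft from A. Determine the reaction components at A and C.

ΣM about A: C_y·25.7 − 35·21 − 30·7.5 = 0 → C_y = 960/25.7 = 37.3541 ≈ 37.35 kip.
ΣF_y = 0: A_y + 37.3541 − 35 − 30 = 0 → A_y = 27.65 kip.
ΣF_x = 0: no horizontal applied forces, so A_x = 0.

A_x = 0, A_y = 27.65 kip, C_y = 37.35 kip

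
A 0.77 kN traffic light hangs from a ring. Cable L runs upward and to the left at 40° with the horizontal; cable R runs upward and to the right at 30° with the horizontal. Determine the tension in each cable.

ΣF_x = 0: −T_L·cos40° + T_R·cos30° = 0 → T_R = 0.884552·T_L.
ΣF_y = 0: T_L·sin40° + T_R·sin30° = 0.77.
Substitute: T_L·(0.642788 + 0.884552·0.5) = 0.77 → T_L = 0.709636 ≈ 0.7096 kN.
Then T_R = 0.884552 × 0.709636 = 0.6277 kN.

T_L = 0.7096 kN, T_R = 0.6277 kN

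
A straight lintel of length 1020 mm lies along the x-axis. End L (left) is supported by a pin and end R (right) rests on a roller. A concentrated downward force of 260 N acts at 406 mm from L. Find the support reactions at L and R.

L_x = 0, L_y = 156.5 N, R_y = 103.5 N

Taking moments about L: R_y·1020 − 260·406 = 0 → R_y = 105560/1020 = 103.49 ≈ 103.5 N.
ΣF_y = 0: L_y + 103.49 − 260 = 0 → L_y = 156.5 N.
ΣF_x = 0: no horizontal applied forces, so L_x = 0.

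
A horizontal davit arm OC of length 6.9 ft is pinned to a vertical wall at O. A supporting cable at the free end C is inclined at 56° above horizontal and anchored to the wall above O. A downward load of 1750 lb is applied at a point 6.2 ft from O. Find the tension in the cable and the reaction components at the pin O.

T = 1897 lb, O_x = 1061 lb, O_y = 177.5 lb

ΣM about O: T·sin56°·6.9 − 1750·6.2 = 0 → T = 10850/(6.9·0.829038) = 1896.73 ≈ 1897 lb.
ΣF_x = 0: O_x − T·cos56° = 0 → O_x = 1896.73 × 0.559193 = 1061 lb.
ΣF_y = 0: O_y + T·sin56° − 1750 = 0 → O_y = 1750 − 1896.73 × 0.829038 = 177.5 lb.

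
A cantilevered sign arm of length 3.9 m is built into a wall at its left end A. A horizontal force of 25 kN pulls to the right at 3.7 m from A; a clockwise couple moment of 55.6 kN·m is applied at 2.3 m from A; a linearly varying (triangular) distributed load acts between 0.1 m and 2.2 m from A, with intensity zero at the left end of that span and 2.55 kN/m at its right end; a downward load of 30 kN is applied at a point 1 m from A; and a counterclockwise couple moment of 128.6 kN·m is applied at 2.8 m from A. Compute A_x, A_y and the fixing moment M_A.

A_x = -25.00 kN, A_y = 32.68 kN, M_A = -38.98 kN·m

Resultant of the triangular load: ½ × 2.55 × 2.1 = 2.6775 kN, acting at 1.5 m from A (one-third of the span from the peak).
ΣF_x = 0: A_x + 25 = 0 → A_x = -25.00 kN.
ΣF_y = 0: A_y − ½·2.55·2.1 − 30 = 0 → A_y = 32.68 kN.
ΣM about A: M_A − 55.6 − (½·2.55·2.1)·1.5 − 30·1 + 128.6 = 0 → M_A = -38.98 kN·m.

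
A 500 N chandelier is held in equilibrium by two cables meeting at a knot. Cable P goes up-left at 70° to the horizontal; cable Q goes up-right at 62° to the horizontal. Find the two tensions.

ΣF_x = 0: −T_P·cos70° + T_Q·cos62° = 0 → T_Q = 0.728522·T_P.
ΣF_y = 0: T_P·sin70° + T_Q·sin62° = 500.
Substitute: T_P·(0.939693 + 0.728522·0.882948) = 500 → T_P = 315.868 ≈ 315.9 N.
Then T_Q = 0.728522 × 315.868 = 230.1 N.

T_P = 315.9 N, T_Q = 230.1 N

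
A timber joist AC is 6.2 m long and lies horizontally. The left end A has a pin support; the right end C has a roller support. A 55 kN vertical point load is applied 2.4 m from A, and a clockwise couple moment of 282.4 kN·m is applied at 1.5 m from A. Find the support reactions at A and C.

ΣM about A: C_y·6.2 − 55·2.4 − 282.4 = 0 → C_y = 414.4/6.2 = 66.8387 ≈ 66.84 kN.
ΣF_y = 0: A_y + 66.8387 − 55 = 0 → A_y = -11.84 kN.
ΣF_x = 0: no horizontal applied forces, so A_x = 0.

A_x = 0, A_y = -11.84 kN, C_y = 66.84 kN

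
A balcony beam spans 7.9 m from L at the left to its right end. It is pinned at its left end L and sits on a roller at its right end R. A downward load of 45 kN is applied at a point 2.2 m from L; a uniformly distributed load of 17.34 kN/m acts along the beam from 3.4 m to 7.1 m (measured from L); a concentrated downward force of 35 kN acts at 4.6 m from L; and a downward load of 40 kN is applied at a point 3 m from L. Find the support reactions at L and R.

Resultant of the distributed load: 17.34 × 3.7 = 64.158 kN at 5.25 m from L.
Moments about L: R_y·7.9 − 45·2.2 − (17.34·3.7)·5.25 − 35·4.6 − 40·3 = 0 → R_y = 716.8295/7.9 = 90.7379 ≈ 90.74 kN.
ΣF_y = 0: L_y + 90.7379 − 45 − 17.34·3.7 − 35 − 40 = 0 → L_y = 93.42 kN.
ΣF_x = 0: no horizontal applied forces, so L_x = 0.

L_x = 0, L_y = 93.42 kN, R_y = 90.74 kN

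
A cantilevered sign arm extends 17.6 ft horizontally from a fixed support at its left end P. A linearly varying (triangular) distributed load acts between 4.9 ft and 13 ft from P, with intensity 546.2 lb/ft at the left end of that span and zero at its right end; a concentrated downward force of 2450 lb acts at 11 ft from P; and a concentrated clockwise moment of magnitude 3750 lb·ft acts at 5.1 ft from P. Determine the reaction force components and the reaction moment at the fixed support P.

Resultant of the triangular load: ½ × 546.2 × 8.1 = 2212.11 lb, acting at 7.6 ft from P (one-third of the span from the peak).
ΣF_x = 0: P_x = 0.
ΣF_y = 0: P_y − ½·546.2·8.1 − 2450 = 0 → P_y = 4662 lb.
ΣM about P: M_P − (½·546.2·8.1)·7.6 − 2450·11 − 3750 = 0 → M_P = 47510 lb·ft.

P_x = 0, P_y = 4662 lb, M_P = 47510 lb·ft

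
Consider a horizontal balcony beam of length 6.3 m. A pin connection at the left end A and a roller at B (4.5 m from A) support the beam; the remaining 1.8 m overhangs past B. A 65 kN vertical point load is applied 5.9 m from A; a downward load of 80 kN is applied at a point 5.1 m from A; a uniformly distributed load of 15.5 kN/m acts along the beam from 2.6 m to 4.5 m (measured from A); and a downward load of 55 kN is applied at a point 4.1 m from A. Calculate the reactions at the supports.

A_x = 0, A_y = -19.78 kN, B_y = 249.2 kN

Resultant of the distributed load: 15.5 × 1.9 = 29.45 kN at 3.55 m from A.
Moments about A: B_y·4.5 − 65·5.9 − 80·5.1 − (15.5·1.9)·3.55 − 55·4.1 = 0 → B_y = 1121.5475/4.5 = 249.233 ≈ 249.2 kN.
ΣF_y = 0: A_y + 249.233 − 65 − 80 − 15.5·1.9 − 55 = 0 → A_y = -19.78 kN.
ΣF_x = 0: no horizontal applied forces, so A_x = 0.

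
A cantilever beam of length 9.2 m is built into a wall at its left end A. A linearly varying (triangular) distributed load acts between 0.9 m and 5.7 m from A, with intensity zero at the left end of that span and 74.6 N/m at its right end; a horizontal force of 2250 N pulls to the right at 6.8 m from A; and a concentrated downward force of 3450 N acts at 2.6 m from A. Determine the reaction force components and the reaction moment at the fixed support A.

A_x = -2250 N, A_y = 3629 N, M_A = 9704 N·m

Resultant of the triangular load: ½ × 74.6 × 4.8 = 179.04 N, acting at 4.1 m from A (one-third of the span from the peak).
ΣF_x = 0: A_x + 2250 = 0 → A_x = -2250 N.
ΣF_y = 0: A_y − ½·74.6·4.8 − 3450 = 0 → A_y = 3629 N.
ΣM about A: M_A − (½·74.6·4.8)·4.1 − 3450·2.6 = 0 → M_A = 9704 N·m.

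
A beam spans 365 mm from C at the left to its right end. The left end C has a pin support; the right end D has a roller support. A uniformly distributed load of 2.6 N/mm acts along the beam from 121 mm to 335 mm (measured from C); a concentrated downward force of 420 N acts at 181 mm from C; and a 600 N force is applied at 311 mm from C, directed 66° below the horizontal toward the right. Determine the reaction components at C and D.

C_x = -244.0 N, C_y = 501.7 N, D_y = 1023 N

Resultant of the distributed load: 2.6 × 214 = 556.4 N at 228 mm from C.
Taking moments about C: D_y·365 − (2.6·214)·228 − 420·181 − 600·sin66°·311 = 0 → D_y = 373347/365 = 1022.87 ≈ 1023 N.
ΣF_y = 0: C_y + 1022.87 − 2.6·214 − 420 − 600·sin66° = 0 → C_y = 501.7 N.
ΣF_x = 0: C_x + 600·cos66° = 0 → C_x = -244.0 N.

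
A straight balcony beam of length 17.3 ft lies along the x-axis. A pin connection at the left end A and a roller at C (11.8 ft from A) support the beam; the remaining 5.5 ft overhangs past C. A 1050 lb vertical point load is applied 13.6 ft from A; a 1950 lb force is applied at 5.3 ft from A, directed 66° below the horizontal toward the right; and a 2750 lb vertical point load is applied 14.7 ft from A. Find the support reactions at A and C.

Taking moments about A: C_y·11.8 − 1050·13.6 − 1950·sin66°·5.3 − 2750·14.7 = 0 → C_y = 64146.5/11.8 = 5436.14 ≈ 5436 lb.
ΣF_y = 0: A_y + 5436.14 − 1050 − 1950·sin66° − 2750 = 0 → A_y = 145.3 lb.
ΣF_x = 0: A_x + 1950·cos66° = 0 → A_x = -793.1 lb.

A_x = -793.1 lb, A_y = 145.3 lb, C_y = 5436 lb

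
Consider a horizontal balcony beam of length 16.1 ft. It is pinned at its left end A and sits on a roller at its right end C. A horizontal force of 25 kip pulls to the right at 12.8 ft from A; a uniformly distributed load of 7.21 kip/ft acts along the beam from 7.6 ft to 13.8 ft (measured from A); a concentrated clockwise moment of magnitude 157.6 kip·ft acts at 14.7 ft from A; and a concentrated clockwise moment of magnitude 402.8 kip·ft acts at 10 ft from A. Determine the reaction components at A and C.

A_x = -25.00 kip, A_y = -19.81 kip, C_y = 64.52 kip

Resultant of the distributed load: 7.21 × 6.2 = 44.702 kip at 10.7 ft from A.
Moments about A: C_y·16.1 − (7.21·6.2)·10.7 − 157.6 − 402.8 = 0 → C_y = 1038.7114/16.1 = 64.5162 ≈ 64.52 kip.
ΣF_y = 0: A_y + 64.5162 − 7.21·6.2 = 0 → A_y = -19.81 kip.
ΣF_x = 0: A_x + 25 = 0 → A_x = -25.00 kip.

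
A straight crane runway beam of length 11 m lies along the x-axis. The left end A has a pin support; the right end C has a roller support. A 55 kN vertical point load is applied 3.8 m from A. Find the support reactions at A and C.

Moments about A: C_y·11 − 55·3.8 = 0 → C_y = 209/11 = 19.00 kN.
ΣF_y = 0: A_y + 19 − 55 = 0 → A_y = 36.00 kN.
ΣF_x = 0: no horizontal applied forces, so A_x = 0.

A_x = 0, A_y = 36.00 kN, C_y = 19.00 kN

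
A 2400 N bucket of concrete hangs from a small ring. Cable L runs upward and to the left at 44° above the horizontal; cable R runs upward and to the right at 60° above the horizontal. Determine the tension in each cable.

ΣF_x = 0: −T_L·cos44° + T_R·cos60° = 0 → T_R = 1.43868·T_L.
ΣF_y = 0: T_L·sin44° + T_R·sin60° = 2400.
Substitute: T_L·(0.694658 + 1.43868·0.866025) = 2400 → T_L = 1236.74 ≈ 1237 N.
Then T_R = 1.43868 × 1236.74 = 1779 N.

T_L = 1237 N, T_R = 1779 N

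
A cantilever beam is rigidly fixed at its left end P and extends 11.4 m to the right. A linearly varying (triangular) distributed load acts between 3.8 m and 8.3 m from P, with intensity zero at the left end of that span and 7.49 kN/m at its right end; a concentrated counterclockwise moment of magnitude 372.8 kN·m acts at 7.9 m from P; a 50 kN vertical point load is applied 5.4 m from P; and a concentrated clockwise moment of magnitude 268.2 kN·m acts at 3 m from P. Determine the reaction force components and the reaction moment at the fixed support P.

Resultant of the triangular load: ½ × 7.49 × 4.5 = 16.8525 kN, acting at 6.8 m from P (one-third of the span from the peak).
ΣF_x = 0: P_x = 0.
ΣF_y = 0: P_y − ½·7.49·4.5 − 50 = 0 → P_y = 66.85 kN.
ΣM about P: M_P − (½·7.49·4.5)·6.8 + 372.8 − 50·5.4 − 268.2 = 0 → M_P = 280.0 kN·m.

P_x = 0, P_y = 66.85 kN, M_P = 280.0 kN·m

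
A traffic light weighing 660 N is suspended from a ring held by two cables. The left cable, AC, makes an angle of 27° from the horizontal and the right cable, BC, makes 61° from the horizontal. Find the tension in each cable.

T_AC = 320.2 N, T_BC = 588.4 N

ΣF_x = 0: −T_AC·cos27° + T_BC·cos61° = 0 → T_BC = 1.83785·T_AC.
ΣF_y = 0: T_AC·sin27° + T_BC·sin61° = 660.
Substitute: T_AC·(0.45399 + 1.83785·0.87462) = 660 → T_AC = 320.169 ≈ 320.2 N.
Then T_BC = 1.83785 × 320.169 = 588.4 N.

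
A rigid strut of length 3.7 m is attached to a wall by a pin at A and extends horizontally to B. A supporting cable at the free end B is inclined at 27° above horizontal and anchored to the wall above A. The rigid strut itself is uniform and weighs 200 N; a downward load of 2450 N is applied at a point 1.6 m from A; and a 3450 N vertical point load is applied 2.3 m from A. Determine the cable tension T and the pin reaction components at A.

T = 7278 N, A_x = 6485 N, A_y = 2796 N

ΣM about A: T·sin27°·3.7 − 200·1.85 − 2450·1.6 − 3450·2.3 = 0 → T = 12225/(3.7·0.45399) = 7277.81 ≈ 7278 N.
ΣF_x = 0: A_x − T·cos27° = 0 → A_x = 7277.81 × 0.891007 = 6485 N.
ΣF_y = 0: A_y + T·sin27° − 200 − 2450 − 3450 = 0 → A_y = 6100 − 7277.81 × 0.45399 = 2796 N.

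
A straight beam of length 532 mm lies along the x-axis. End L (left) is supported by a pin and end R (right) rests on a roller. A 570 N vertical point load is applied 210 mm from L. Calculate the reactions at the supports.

Moments about L: R_y·532 − 570·210 = 0 → R_y = 119700/532 = 225.0 N.
ΣF_y = 0: L_y + 225 − 570 = 0 → L_y = 345.0 N.
ΣF_x = 0: no horizontal applied forces, so L_x = 0.

L_x = 0, L_y = 345.0 N, R_y = 225.0 N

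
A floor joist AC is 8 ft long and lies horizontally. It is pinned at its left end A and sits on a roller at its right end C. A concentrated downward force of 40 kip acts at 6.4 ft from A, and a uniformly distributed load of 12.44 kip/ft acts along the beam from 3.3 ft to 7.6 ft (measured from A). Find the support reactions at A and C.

Resultant of the distributed load: 12.44 × 4.3 = 53.492 kip at 5.45 ft from A.
Moments about A: C_y·8 − 40·6.4 − (12.44·4.3)·5.45 = 0 → C_y = 547.5314/8 = 68.4414 ≈ 68.44 kip.
ΣF_y = 0: A_y + 68.4414 − 40 − 12.44·4.3 = 0 → A_y = 25.05 kip.
ΣF_x = 0: no horizontal applied forces, so A_x = 0.

A_x = 0, A_y = 25.05 kip, C_y = 68.44 kip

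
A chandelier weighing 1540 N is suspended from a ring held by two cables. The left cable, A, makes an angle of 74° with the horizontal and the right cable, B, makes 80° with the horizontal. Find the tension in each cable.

ΣF_x = 0: −T_A·cos74° + T_B·cos80° = 0 → T_B = 1.58733·T_A.
ΣF_y = 0: T_A·sin74° + T_B·sin80° = 1540.
Substitute: T_A·(0.961262 + 1.58733·0.984808) = 1540 → T_A = 610.027 ≈ 610.0 N.
Then T_B = 1.58733 × 610.027 = 968.3 N.

T_A = 610.0 N, T_B = 968.3 N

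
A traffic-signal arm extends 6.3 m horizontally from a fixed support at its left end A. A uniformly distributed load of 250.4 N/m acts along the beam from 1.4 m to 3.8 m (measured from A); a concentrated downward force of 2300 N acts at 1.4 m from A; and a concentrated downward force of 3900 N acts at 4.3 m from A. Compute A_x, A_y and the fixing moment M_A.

A_x = 0, A_y = 6801 N, M_A = 21550 N·m

Resultant of the distributed load: 250.4 × 2.4 = 600.96 N at 2.6 m from A.
ΣF_x = 0: A_x = 0.
ΣF_y = 0: A_y − 250.4·2.4 − 2300 − 3900 = 0 → A_y = 6801 N.
ΣM about A: M_A − (250.4·2.4)·2.6 − 2300·1.4 − 3900·4.3 = 0 → M_A = 21550 N·m.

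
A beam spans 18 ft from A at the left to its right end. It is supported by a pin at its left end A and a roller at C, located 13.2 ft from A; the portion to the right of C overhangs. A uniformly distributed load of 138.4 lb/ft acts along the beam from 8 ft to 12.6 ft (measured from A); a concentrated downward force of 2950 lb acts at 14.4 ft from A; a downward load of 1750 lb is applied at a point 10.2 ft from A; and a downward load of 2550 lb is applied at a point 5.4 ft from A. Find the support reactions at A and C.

A_x = 0, A_y = 1776 lb, C_y = 6110 lb

Resultant of the distributed load: 138.4 × 4.6 = 636.64 lb at 10.3 ft from A.
ΣM about A: C_y·13.2 − (138.4·4.6)·10.3 − 2950·14.4 − 1750·10.2 − 2550·5.4 = 0 → C_y = 80657.392/13.2 = 6110.41 ≈ 6110 lb.
ΣF_y = 0: A_y + 6110.41 − 138.4·4.6 − 2950 − 1750 − 2550 = 0 → A_y = 1776 lb.
ΣF_x = 0: no horizontal applied forces, so A_x = 0.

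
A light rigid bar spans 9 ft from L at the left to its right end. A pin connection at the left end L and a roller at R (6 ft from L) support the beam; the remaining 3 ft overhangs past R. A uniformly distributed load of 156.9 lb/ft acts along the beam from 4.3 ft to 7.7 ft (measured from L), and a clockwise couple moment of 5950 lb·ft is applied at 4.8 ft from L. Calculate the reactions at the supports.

L_x = 0, L_y = -991.7 lb, R_y = 1525 lb

Resultant of the distributed load: 156.9 × 3.4 = 533.46 lb at 6 ft from L.
ΣM about L: R_y·6 − (156.9·3.4)·6 − 5950 = 0 → R_y = 9150.76/6 = 1525.13 ≈ 1525 lb.
ΣF_y = 0: L_y + 1525.13 − 156.9·3.4 = 0 → L_y = -991.7 lb.
ΣF_x = 0: no horizontal applied forces, so L_x = 0.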